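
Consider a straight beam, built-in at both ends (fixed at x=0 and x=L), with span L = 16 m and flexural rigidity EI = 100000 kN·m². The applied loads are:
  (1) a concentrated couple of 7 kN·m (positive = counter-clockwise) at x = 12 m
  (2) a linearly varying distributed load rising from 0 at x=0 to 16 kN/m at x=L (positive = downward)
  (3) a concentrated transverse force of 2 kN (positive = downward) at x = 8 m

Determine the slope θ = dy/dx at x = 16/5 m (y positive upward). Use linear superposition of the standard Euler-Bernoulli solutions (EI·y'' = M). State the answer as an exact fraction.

θ(16/5) = -30097/11718750 rad

Load 1 — applied couple M₀=7 kN·m at a=12 m (b=L-a=4):
  θ_1 = (R_Ax²/2 - M_Ax)/EI  [x≤a] with R_A=63/128, M_A=35/16 = ((63/128)·(16/5)²/2 - (35/16)·(16/5))/100000 = -7/156250 rad
Load 2 — triangular load w₀=16 kN/m (0→w₀ over full span):
  θ_2 = -w₀(2x(L-x)(L-2x)(x+2L)+x²(L-x)²)/(120LEI) = -16·(2·(16/5)·(16-(16/5))·(16-2·(16/5))·((16/5)+2·16)+(16/5)²·(16-(16/5))²)/(120·16·100000) = -14336/5859375 rad
Load 3 — point force P=2 kN at a=8 m (b=L-a=8):
  θ_3 = -Pb²x(2aL-(3a+b)x)/(2L³EI)  [x≤a] = -2·8²·(16/5)·(2·8·16-(3·8+8)·(16/5))/(2·16³·100000) = -6/78125 rad
Superposition: θ = Σ θ_i = -30097/11718750 rad ≈ -0.002568 rad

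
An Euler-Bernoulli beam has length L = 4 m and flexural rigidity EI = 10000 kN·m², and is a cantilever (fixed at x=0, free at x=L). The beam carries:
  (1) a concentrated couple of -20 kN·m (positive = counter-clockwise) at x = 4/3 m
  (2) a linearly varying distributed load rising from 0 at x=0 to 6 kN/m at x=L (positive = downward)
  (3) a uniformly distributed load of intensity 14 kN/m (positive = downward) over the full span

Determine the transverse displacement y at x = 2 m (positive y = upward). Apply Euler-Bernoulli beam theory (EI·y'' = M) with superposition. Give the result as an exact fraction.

y(2) = -5459/225000 m

Load 1 — applied couple M₀=-20 kN·m at a=4/3 m (b=L-a=8/3):
  y_1 = M₀a(2x-a)/(2EI)  [x>a] = (-20)·(4/3)·(2·2-(4/3))/(2·10000) = -4/1125 m
Load 2 — triangular load w₀=6 kN/m (0→w₀ over full span):
  y_2 = (w₀Lx³/12-w₀L²x²/6-w₀x⁵/(120L))/EI = (6·4·2³/12-6·4²·2²/6-6·2⁵/(120·4))/10000 = -121/25000 m
Load 3 — uniform load w=14 kN/m over full span:
  y_3 = -wx²(x²-4Lx+6L²)/(24EI) = -14·2²·(2²-4·4·2+6·4²)/(24·10000) = -119/7500 m
Superposition: y = Σ y_i = -5459/225000 m ≈ -0.024262 m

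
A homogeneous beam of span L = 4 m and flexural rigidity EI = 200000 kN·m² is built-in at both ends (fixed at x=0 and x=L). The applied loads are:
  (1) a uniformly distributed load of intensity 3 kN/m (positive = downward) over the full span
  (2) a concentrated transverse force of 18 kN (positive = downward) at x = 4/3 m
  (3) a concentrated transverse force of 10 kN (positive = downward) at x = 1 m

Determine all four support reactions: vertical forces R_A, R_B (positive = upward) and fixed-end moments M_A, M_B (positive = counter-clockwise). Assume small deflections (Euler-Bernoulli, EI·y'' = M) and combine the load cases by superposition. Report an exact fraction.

R_A = 1333/48 kN, M_A = 487/24 kN·m, R_B = 587/48 kN, M_B = -269/24 kN·m

Load 1 — uniform load w=3 kN/m over full span:
  R_A = wL/2 = 3·4/2 = 6 kN
  M_A = wL²/12 = 3·4²/12 = 4 kN·m
  R_B = wL/2 = 3·4/2 = 6 kN
  M_B = -wL²/12 = -3·4²/12 = -4 kN·m
Load 2 — point force P=18 kN at a=4/3 m (b=L-a=8/3):
  R_A = Pb²(3a+b)/L³ = 18·(8/3)²·(3·(4/3)+(8/3))/4³ = 40/3 kN
  M_A = Pab²/L² = 18·(4/3)·(8/3)²/4² = 32/3 kN·m
  R_B = Pa²(a+3b)/L³ = 18·(4/3)²·((4/3)+3·(8/3))/4³ = 14/3 kN
  M_B = -Pa²b/L² = -18·(4/3)²·(8/3)/4² = -16/3 kN·m
Load 3 — point force P=10 kN at a=1 m (b=L-a=3):
  R_A = Pb²(3a+b)/L³ = 10·3²·(3·1+3)/4³ = 135/16 kN
  M_A = Pab²/L² = 10·1·3²/4² = 45/8 kN·m
  R_B = Pa²(a+3b)/L³ = 10·1²·(1+3·3)/4³ = 25/16 kN
  M_B = -Pa²b/L² = -10·1²·3/4² = -15/8 kN·m
Superposition: R_A = 1333/48 kN, M_A = 487/24 kN·m, R_B = 587/48 kN, M_B = -269/24 kN·m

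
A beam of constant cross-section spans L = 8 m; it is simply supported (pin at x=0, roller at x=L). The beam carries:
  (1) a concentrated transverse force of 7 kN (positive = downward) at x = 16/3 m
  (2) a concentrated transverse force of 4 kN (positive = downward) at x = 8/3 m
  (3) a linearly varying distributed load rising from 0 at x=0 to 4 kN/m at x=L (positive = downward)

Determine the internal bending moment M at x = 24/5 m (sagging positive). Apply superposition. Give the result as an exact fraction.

M(24/5) = 11944/375 kN·m

Load 1 — point force P=7 kN at a=16/3 m (b=L-a=8/3):
  M_1 = Pbx/L  [x≤a] = 7·(8/3)·(24/5)/8 = 56/5 kN·m
Load 2 — point force P=4 kN at a=8/3 m (b=L-a=16/3):
  M_2 = Pa(L-x)/L  [x>a] = 4·(8/3)·(8-(24/5))/8 = 64/15 kN·m
Load 3 — triangular load w₀=4 kN/m (0→w₀ over full span):
  M_3 = w₀Lx/6 - w₀x³/(6L) = 4·8·(24/5)/6 - 4·(24/5)³/(6·8) = 2048/125 kN·m
Superposition: M = Σ M_i = 11944/375 kN·m ≈ 31.850667 kN·m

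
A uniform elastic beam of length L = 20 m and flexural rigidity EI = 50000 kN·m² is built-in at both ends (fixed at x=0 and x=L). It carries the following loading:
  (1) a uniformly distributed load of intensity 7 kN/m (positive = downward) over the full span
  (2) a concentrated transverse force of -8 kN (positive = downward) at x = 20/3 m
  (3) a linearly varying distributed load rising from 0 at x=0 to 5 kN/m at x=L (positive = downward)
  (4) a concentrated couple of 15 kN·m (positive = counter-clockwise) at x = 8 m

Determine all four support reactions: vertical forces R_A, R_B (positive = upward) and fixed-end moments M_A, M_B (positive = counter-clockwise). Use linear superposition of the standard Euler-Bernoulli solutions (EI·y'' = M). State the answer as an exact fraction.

Load 1 — uniform load w=7 kN/m over full span:
  R_A = wL/2 = 7·20/2 = 70 kN
  M_A = wL²/12 = 7·20²/12 = 700/3 kN·m
  R_B = wL/2 = 7·20/2 = 70 kN
  M_B = -wL²/12 = -7·20²/12 = -700/3 kN·m
Load 2 — point force P=-8 kN at a=20/3 m (b=L-a=40/3):
  R_A = Pb²(3a+b)/L³ = (-8)·(40/3)²·(3·(20/3)+(40/3))/20³ = -160/27 kN
  M_A = Pab²/L² = (-8)·(20/3)·(40/3)²/20² = -640/27 kN·m
  R_B = Pa²(a+3b)/L³ = (-8)·(20/3)²·((20/3)+3·(40/3))/20³ = -56/27 kN
  M_B = -Pa²b/L² = -(-8)·(20/3)²·(40/3)/20² = 320/27 kN·m
Load 3 — triangular load w₀=5 kN/m (0→w₀ over full span):
  R_A = 3w₀L/20 = 3·5·20/20 = 15 kN
  M_A = w₀L²/30 = 5·20²/30 = 200/3 kN·m
  R_B = 7w₀L/20 = 7·5·20/20 = 35 kN
  M_B = -w₀L²/20 = -5·20²/20 = -100 kN·m
Load 4 — applied couple M₀=15 kN·m at a=8 m (b=L-a=12):
  R_A = 6M₀ab/L³ = 6·15·8·12/20³ = 27/25 kN
  M_A = M₀b(2a-b)/L² = 15·12·(2·8-12)/20² = 9/5 kN·m
  R_B = -6M₀ab/L³ = -6·15·8·12/20³ = -27/25 kN
  M_B = M₀a(2b-a)/L² = 15·8·(2·12-8)/20² = 24/5 kN·m
Superposition: R_A = 54104/675 kN, M_A = 37543/135 kN·m, R_B = 68746/675 kN, M_B = -42752/135 kN·m

R_A = 54104/675 kN, M_A = 37543/135 kN·m, R_B = 68746/675 kN, M_B = -42752/135 kN·m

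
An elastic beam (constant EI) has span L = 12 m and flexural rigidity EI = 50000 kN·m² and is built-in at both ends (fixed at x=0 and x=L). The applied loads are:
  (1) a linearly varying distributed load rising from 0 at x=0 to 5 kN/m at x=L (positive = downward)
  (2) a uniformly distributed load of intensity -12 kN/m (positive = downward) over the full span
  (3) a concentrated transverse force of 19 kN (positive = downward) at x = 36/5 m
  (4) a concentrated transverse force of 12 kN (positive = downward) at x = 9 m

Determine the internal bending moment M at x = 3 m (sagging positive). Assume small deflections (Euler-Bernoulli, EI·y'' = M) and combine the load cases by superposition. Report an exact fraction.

Load 1 — triangular load w₀=5 kN/m (0→w₀ over full span):
  M_1 = 3w₀Lx/20 - w₀L²/30 - w₀x³/(6L) = 3·5·12·3/20 - 5·12²/30 - 5·3³/(6·12) = 9/8 kN·m
Load 2 — uniform load w=-12 kN/m over full span:
  M_2 = wLx/2 - wL²/12 - wx²/2 = (-12)·12·3/2 - (-12)·12²/12 - (-12)·3²/2 = -18 kN·m
Load 3 — point force P=19 kN at a=36/5 m (b=L-a=24/5):
  M_3 = Pb²(3a+b)x/L³ - Pab²/L²  [x≤a] = 19·(24/5)²·(3·(36/5)+(24/5))·3/12³ - 19·(36/5)·(24/5)²/12² = -228/125 kN·m
Load 4 — point force P=12 kN at a=9 m (b=L-a=3):
  M_4 = Pb²(3a+b)x/L³ - Pab²/L²  [x≤a] = 12·3²·(3·9+3)·3/12³ - 12·9·3²/12² = -9/8 kN·m
Superposition: M = Σ M_i = -2478/125 kN·m ≈ -19.824000 kN·m

M(3) = -2478/125 kN·m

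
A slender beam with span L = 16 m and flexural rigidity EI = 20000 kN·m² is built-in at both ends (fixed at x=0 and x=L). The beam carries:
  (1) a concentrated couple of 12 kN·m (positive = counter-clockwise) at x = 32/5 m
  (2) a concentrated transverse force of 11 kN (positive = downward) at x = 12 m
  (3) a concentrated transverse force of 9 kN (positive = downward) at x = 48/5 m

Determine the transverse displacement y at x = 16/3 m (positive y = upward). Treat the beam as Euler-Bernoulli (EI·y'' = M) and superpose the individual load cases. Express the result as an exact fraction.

Load 1 — applied couple M₀=12 kN·m at a=32/5 m (b=L-a=48/5):
  y_1 = (R_Ax³/6 - M_Ax²/2)/EI  [x≤a] with R_A=27/25, M_A=36/25 = ((27/25)·(16/3)³/6 - (36/25)·(16/3)²/2)/20000 = 16/46875 m
Load 2 — point force P=11 kN at a=12 m (b=L-a=4):
  y_2 = -Pb²x²(3aL-(3a+b)x)/(6L³EI)  [x≤a] = -11·4²·(16/3)²·(3·12·16-(3·12+4)·(16/3))/(6·16³·20000) = -187/50625 m
Load 3 — point force P=9 kN at a=48/5 m (b=L-a=32/5):
  y_3 = -Pb²x²(3aL-(3a+b)x)/(6L³EI)  [x≤a] = -9·(32/5)²·(16/3)²·(3·(48/5)·16-(3·(48/5)+(32/5))·(16/3))/(6·16³·20000) = -4096/703125 m
Superposition: y = Σ y_i = -58079/6328125 m ≈ -0.009178 m

y(16/3) = -58079/6328125 m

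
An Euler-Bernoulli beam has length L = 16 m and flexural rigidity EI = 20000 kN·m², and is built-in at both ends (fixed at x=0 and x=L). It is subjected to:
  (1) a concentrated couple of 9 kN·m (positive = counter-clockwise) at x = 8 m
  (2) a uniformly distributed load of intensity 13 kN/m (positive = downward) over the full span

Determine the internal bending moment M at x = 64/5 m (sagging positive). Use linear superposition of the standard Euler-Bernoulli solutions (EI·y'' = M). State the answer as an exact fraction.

Load 1 — applied couple M₀=9 kN·m at a=8 m (b=L-a=8):
  M_1 = R_Ax - M_A - M₀  [x>a] with R_A=27/32, M_A=9/4 = (27/32)·(64/5) - (9/4) - 9 = -9/20 kN·m
Load 2 — uniform load w=13 kN/m over full span:
  M_2 = wLx/2 - wL²/12 - wx²/2 = 13·16·(64/5)/2 - 13·16²/12 - 13·(64/5)²/2 = -832/75 kN·m
Superposition: M = Σ M_i = -3463/300 kN·m ≈ -11.543333 kN·m

M(64/5) = -3463/300 kN·m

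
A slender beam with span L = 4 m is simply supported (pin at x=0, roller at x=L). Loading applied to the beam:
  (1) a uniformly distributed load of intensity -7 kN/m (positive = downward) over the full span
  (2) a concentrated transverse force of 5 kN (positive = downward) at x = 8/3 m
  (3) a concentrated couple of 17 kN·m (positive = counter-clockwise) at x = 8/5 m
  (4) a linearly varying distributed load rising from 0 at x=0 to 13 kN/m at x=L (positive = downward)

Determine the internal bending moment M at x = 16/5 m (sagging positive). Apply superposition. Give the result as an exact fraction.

Load 1 — uniform load w=-7 kN/m over full span:
  M_1 = wx(L-x)/2 = (-7)·(16/5)·(4-(16/5))/2 = -224/25 kN·m
Load 2 — point force P=5 kN at a=8/3 m (b=L-a=4/3):
  M_2 = Pa(L-x)/L  [x>a] = 5·(8/3)·(4-(16/5))/4 = 8/3 kN·m
Load 3 — applied couple M₀=17 kN·m at a=8/5 m (b=L-a=12/5):
  M_3 = M₀x/L - M₀  [x>a] = 17·(16/5)/4 - 17 = -17/5 kN·m
Load 4 — triangular load w₀=13 kN/m (0→w₀ over full span):
  M_4 = w₀Lx/6 - w₀x³/(6L) = 13·4·(16/5)/6 - 13·(16/5)³/(6·4) = 1248/125 kN·m
Superposition: M = Σ M_i = 109/375 kN·m ≈ 0.290667 kN·m

M(16/5) = 109/375 kN·m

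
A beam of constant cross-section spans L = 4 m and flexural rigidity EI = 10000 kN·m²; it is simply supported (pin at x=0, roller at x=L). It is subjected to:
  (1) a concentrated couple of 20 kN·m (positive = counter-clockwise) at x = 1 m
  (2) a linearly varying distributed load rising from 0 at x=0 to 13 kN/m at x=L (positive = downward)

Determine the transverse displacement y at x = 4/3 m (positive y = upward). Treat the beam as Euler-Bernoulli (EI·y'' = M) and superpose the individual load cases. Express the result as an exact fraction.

y(4/3) = -943/1822500 m

Load 1 — applied couple M₀=20 kN·m at a=1 m (b=L-a=3):
  y_1 = (M₀x³/(6L)-M₀(x-a)²/2+C₁x)/EI  [x>a] with C₁=M₀(3b²-L²)/(6L)=55/6 = (20·(4/3)³/(6·4)-20·((4/3)-1)²/2+(55/6)·(4/3))/10000 = 53/40500 m
Load 2 — triangular load w₀=13 kN/m (0→w₀ over full span):
  y_2 = -w₀x(7L⁴-10L²x²+3x⁴)/(360LEI) = -13·(4/3)·(7·4⁴-10·4²·(4/3)²+3·(4/3)⁴)/(360·4·10000) = -832/455625 m
Superposition: y = Σ y_i = -943/1822500 m ≈ -0.000517 m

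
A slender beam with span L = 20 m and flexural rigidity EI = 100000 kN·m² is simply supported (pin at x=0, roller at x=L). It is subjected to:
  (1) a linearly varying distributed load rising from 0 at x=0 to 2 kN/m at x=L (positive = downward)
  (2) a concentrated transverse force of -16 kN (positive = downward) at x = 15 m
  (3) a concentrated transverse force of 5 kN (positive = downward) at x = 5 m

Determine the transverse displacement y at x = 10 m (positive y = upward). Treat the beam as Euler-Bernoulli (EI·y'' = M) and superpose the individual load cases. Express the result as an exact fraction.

Load 1 — triangular load w₀=2 kN/m (0→w₀ over full span):
  y_1 = -w₀x(7L⁴-10L²x²+3x⁴)/(360LEI) = -2·10·(7·20⁴-10·20²·10²+3·10⁴)/(360·20·100000) = -1/48 m
Load 2 — point force P=-16 kN at a=15 m (b=L-a=5):
  y_2 = -Pbx(L²-b²-x²)/(6LEI)  [x≤a] = -(-16)·5·10·(20²-5²-10²)/(6·20·100000) = 11/600 m
Load 3 — point force P=5 kN at a=5 m (b=L-a=15):
  y_3 = -Pa(L-x)(2Lx-a²-x²)/(6LEI)  [x>a] = -5·5·(20-10)·(2·20·10-5²-10²)/(6·20·100000) = -11/1920 m
Superposition: y = Σ y_i = -79/9600 m ≈ -0.008229 m

y(10) = -79/9600 m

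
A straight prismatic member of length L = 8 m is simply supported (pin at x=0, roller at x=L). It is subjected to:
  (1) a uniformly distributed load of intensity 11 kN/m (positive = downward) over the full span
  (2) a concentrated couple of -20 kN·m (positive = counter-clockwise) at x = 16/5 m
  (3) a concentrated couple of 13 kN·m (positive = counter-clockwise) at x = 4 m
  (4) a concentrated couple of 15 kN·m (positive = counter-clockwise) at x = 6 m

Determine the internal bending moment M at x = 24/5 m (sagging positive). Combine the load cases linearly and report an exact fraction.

Load 1 — uniform load w=11 kN/m over full span:
  M_1 = wx(L-x)/2 = 11·(24/5)·(8-(24/5))/2 = 2112/25 kN·m
Load 2 — applied couple M₀=-20 kN·m at a=16/5 m (b=L-a=24/5):
  M_2 = M₀x/L - M₀  [x>a] = (-20)·(24/5)/8 - (-20) = 8 kN·m
Load 3 — applied couple M₀=13 kN·m at a=4 m (b=L-a=4):
  M_3 = M₀x/L - M₀  [x>a] = 13·(24/5)/8 - 13 = -26/5 kN·m
Load 4 — applied couple M₀=15 kN·m at a=6 m (b=L-a=2):
  M_4 = M₀x/L  [x≤a] = 15·(24/5)/8 = 9 kN·m
Superposition: M = Σ M_i = 2407/25 kN·m ≈ 96.280000 kN·m

M(24/5) = 2407/25 kN·m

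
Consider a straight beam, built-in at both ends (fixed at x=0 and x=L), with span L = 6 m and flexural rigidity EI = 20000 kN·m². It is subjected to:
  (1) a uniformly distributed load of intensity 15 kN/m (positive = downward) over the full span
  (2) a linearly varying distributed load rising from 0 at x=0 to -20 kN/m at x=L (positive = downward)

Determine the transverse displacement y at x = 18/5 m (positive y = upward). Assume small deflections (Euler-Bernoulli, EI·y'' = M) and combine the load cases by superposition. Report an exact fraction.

y(18/5) = -5589/7812500 m

Load 1 — uniform load w=15 kN/m over full span:
  y_1 = -wx²(L-x)²/(24EI) = -15·(18/5)²·(6-(18/5))²/(24·20000) = -729/312500 m
Load 2 — triangular load w₀=-20 kN/m (0→w₀ over full span):
  y_2 = -w₀x²(L-x)²(x+2L)/(120LEI) = -(-20)·(18/5)²·(6-(18/5))²·((18/5)+2·6)/(120·6·20000) = 3159/1953125 m
Superposition: y = Σ y_i = -5589/7812500 m ≈ -0.000715 m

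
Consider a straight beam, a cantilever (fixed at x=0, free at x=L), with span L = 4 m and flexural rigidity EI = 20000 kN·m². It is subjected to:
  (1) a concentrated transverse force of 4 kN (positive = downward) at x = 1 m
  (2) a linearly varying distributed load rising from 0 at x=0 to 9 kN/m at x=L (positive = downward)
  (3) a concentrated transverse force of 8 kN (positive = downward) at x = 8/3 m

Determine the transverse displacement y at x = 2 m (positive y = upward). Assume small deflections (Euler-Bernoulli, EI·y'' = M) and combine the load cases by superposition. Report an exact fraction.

Load 1 — point force P=4 kN at a=1 m (b=L-a=3):
  y_1 = -Pa²(3x-a)/(6EI)  [x>a] = -4·1²·(3·2-1)/(6·20000) = -1/6000 m
Load 2 — triangular load w₀=9 kN/m (0→w₀ over full span):
  y_2 = (w₀Lx³/12-w₀L²x²/6-w₀x⁵/(120L))/EI = (9·4·2³/12-9·4²·2²/6-9·2⁵/(120·4))/20000 = -363/100000 m
Load 3 — point force P=8 kN at a=8/3 m (b=L-a=4/3):
  y_3 = -Px²(3a-x)/(6EI)  [x≤a] = -8·2²·(3·(8/3)-2)/(6·20000) = -1/625 m
Superposition: y = Σ y_i = -1619/300000 m ≈ -0.005397 m

y(2) = -1619/300000 m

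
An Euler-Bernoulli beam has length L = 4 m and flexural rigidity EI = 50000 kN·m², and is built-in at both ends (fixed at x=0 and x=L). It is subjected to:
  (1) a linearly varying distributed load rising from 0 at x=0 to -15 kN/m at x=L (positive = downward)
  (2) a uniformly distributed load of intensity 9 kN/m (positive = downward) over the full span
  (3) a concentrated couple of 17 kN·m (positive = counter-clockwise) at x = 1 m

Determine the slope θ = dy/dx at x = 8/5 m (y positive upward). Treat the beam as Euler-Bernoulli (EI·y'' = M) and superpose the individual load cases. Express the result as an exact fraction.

θ(8/5) = 51/2500000 rad

Load 1 — triangular load w₀=-15 kN/m (0→w₀ over full span):
  θ_1 = -w₀(2x(L-x)(L-2x)(x+2L)+x²(L-x)²)/(120LEI) = -(-15)·(2·(8/5)·(4-(8/5))·(4-2·(8/5))·((8/5)+2·4)+(8/5)²·(4-(8/5))²)/(120·4·50000) = 18/390625 rad
Load 2 — uniform load w=9 kN/m over full span:
  θ_2 = -wx(L-x)(L-2x)/(12EI) = -9·(8/5)·(4-(8/5))·(4-2·(8/5))/(12·50000) = -18/390625 rad
Load 3 — applied couple M₀=17 kN·m at a=1 m (b=L-a=3):
  θ_3 = (R_Ax²/2 - M_Ax - M₀(x-a))/EI  [x>a] with R_A=153/32, M_A=-51/16 = ((153/32)·(8/5)²/2 - (-51/16)·(8/5) - 17·((8/5)-1))/50000 = 51/2500000 rad
Superposition: θ = Σ θ_i = 51/2500000 rad ≈ 0.000020 rad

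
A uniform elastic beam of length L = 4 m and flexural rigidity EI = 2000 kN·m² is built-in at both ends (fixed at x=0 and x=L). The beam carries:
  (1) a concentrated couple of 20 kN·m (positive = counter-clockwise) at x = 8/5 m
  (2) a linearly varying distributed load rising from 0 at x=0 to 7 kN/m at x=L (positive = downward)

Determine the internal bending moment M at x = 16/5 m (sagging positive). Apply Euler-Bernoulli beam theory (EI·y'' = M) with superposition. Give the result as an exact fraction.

M(16/5) = 296/375 kN·m

Load 1 — applied couple M₀=20 kN·m at a=8/5 m (b=L-a=12/5):
  M_1 = R_Ax - M_A - M₀  [x>a] with R_A=36/5, M_A=12/5 = (36/5)·(16/5) - (12/5) - 20 = 16/25 kN·m
Load 2 — triangular load w₀=7 kN/m (0→w₀ over full span):
  M_2 = 3w₀Lx/20 - w₀L²/30 - w₀x³/(6L) = 3·7·4·(16/5)/20 - 7·4²/30 - 7·(16/5)³/(6·4) = 56/375 kN·m
Superposition: M = Σ M_i = 296/375 kN·m ≈ 0.789333 kN·m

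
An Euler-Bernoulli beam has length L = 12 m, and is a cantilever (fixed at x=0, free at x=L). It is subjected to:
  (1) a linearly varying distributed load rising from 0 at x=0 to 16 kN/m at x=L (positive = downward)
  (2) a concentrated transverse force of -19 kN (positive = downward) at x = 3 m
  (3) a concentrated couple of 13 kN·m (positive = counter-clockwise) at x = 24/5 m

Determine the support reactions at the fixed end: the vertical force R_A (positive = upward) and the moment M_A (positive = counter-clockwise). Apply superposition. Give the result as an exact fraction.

R_A = 77 kN, M_A = 698 kN·m

Load 1 — triangular load w₀=16 kN/m (0→w₀ over full span):
  R_A = w₀L/2 = 16·12/2 = 96 kN
  M_A = w₀L²/3 = 16·12²/3 = 768 kN·m
Load 2 — point force P=-19 kN at a=3 m (b=L-a=9):
  R_A = P = (-19) = -19 kN
  M_A = Pa = (-19)·3 = -57 kN·m
Load 3 — applied couple M₀=13 kN·m at a=24/5 m (b=L-a=36/5):
  R_A = 0 kN
  M_A = -M₀ = -13 kN·m
Superposition: R_A = 77 kN, M_A = 698 kN·m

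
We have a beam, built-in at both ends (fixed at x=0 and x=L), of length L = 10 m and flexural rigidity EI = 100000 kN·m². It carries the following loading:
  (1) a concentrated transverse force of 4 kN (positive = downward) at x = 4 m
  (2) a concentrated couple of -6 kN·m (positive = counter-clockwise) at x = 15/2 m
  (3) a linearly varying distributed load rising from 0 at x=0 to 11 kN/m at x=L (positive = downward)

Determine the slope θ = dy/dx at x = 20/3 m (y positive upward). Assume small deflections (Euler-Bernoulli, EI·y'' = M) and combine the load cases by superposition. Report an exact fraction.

θ(20/3) = 83021/243000000 rad

Load 1 — point force P=4 kN at a=4 m (b=L-a=6):
  θ_1 = Pa²(L-x)(2bL-(3b+a)(L-x))/(2L³EI)  [x>a] = 4·4²·(10-(20/3))·(2·6·10-(3·6+4)·(10-(20/3)))/(2·10³·100000) = 7/140625 rad
Load 2 — applied couple M₀=-6 kN·m at a=15/2 m (b=L-a=5/2):
  θ_2 = (R_Ax²/2 - M_Ax)/EI  [x≤a] with R_A=-27/40, M_A=-15/8 = ((-27/40)·(20/3)²/2 - (-15/8)·(20/3))/100000 = -1/40000 rad
Load 3 — triangular load w₀=11 kN/m (0→w₀ over full span):
  θ_3 = -w₀(2x(L-x)(L-2x)(x+2L)+x²(L-x)²)/(120LEI) = -11·(2·(20/3)·(10-(20/3))·(10-2·(20/3))·((20/3)+2·10)+(20/3)²·(10-(20/3))²)/(120·10·100000) = 77/243000 rad
Superposition: θ = Σ θ_i = 83021/243000000 rad ≈ 0.000342 rad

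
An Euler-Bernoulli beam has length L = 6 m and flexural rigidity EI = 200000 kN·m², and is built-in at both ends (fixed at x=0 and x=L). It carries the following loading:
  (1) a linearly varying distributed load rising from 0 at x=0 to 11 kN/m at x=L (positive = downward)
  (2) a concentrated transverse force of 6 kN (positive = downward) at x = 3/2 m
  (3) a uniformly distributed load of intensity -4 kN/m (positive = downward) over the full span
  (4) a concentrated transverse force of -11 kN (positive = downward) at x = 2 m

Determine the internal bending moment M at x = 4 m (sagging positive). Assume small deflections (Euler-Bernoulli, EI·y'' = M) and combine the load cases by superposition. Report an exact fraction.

Load 1 — triangular load w₀=11 kN/m (0→w₀ over full span):
  M_1 = 3w₀Lx/20 - w₀L²/30 - w₀x³/(6L) = 3·11·6·4/20 - 11·6²/30 - 11·4³/(6·6) = 308/45 kN·m
Load 2 — point force P=6 kN at a=3/2 m (b=L-a=9/2):
  M_2 = Pa²(a+3b)(L-x)/L³ - Pa²b/L²  [x>a] = 6·(3/2)²·((3/2)+3·(9/2))·(6-4)/6³ - 6·(3/2)²·(9/2)/6² = 3/16 kN·m
Load 3 — uniform load w=-4 kN/m over full span:
  M_3 = wLx/2 - wL²/12 - wx²/2 = (-4)·6·4/2 - (-4)·6²/12 - (-4)·4²/2 = -4 kN·m
Load 4 — point force P=-11 kN at a=2 m (b=L-a=4):
  M_4 = Pa²(a+3b)(L-x)/L³ - Pa²b/L²  [x>a] = (-11)·2²·(2+3·4)·(6-4)/6³ - (-11)·2²·4/6² = -22/27 kN·m
Superposition: M = Σ M_i = 4789/2160 kN·m ≈ 2.217130 kN·m

M(4) = 4789/2160 kN·m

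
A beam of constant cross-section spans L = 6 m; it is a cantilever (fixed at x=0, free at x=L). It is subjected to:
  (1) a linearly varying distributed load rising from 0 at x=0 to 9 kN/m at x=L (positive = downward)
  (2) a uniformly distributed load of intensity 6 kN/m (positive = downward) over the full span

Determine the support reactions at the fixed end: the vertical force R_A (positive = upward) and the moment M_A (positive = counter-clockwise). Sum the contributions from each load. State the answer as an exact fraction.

Load 1 — triangular load w₀=9 kN/m (0→w₀ over full span):
  R_A = w₀L/2 = 9·6/2 = 27 kN
  M_A = w₀L²/3 = 9·6²/3 = 108 kN·m
Load 2 — uniform load w=6 kN/m over full span:
  R_A = wL = 6·6 = 36 kN
  M_A = wL²/2 = 6·6²/2 = 108 kN·m
Superposition: R_A = 63 kN, M_A = 216 kN·m

R_A = 63 kN, M_A = 216 kN·m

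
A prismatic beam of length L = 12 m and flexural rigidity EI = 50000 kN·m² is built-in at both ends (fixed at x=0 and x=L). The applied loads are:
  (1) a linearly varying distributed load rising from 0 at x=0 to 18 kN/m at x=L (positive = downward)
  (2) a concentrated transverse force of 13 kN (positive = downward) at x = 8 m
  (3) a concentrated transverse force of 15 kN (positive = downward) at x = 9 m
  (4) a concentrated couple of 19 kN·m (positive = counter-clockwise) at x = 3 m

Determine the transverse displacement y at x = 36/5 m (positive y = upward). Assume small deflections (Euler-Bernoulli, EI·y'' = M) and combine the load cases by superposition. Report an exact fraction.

Load 1 — triangular load w₀=18 kN/m (0→w₀ over full span):
  y_1 = -w₀x²(L-x)²(x+2L)/(120LEI) = -18·(36/5)²·(12-(36/5))²·((36/5)+2·12)/(120·12·50000) = -454896/48828125 m
Load 2 — point force P=13 kN at a=8 m (b=L-a=4):
  y_2 = -Pb²x²(3aL-(3a+b)x)/(6L³EI)  [x≤a] = -13·4²·(36/5)²·(3·8·12-(3·8+4)·(36/5))/(6·12³·50000) = -702/390625 m
Load 3 — point force P=15 kN at a=9 m (b=L-a=3):
  y_3 = -Pb²x²(3aL-(3a+b)x)/(6L³EI)  [x≤a] = -15·3²·(36/5)²·(3·9·12-(3·9+3)·(36/5))/(6·12³·50000) = -729/500000 m
Load 4 — applied couple M₀=19 kN·m at a=3 m (b=L-a=9):
  y_4 = (R_Ax³/6 - M_Ax²/2 - M₀(x-a)²/2)/EI  [x>a] with R_A=57/32, M_A=-57/16 = ((57/32)·(36/5)³/6 - (-57/16)·(36/5)²/2 - 19·((36/5)-3)²/2)/50000 = 2223/3125000 m
Superposition: y = Σ y_i = -18531297/1562500000 m ≈ -0.011860 m

y(36/5) = -18531297/1562500000 m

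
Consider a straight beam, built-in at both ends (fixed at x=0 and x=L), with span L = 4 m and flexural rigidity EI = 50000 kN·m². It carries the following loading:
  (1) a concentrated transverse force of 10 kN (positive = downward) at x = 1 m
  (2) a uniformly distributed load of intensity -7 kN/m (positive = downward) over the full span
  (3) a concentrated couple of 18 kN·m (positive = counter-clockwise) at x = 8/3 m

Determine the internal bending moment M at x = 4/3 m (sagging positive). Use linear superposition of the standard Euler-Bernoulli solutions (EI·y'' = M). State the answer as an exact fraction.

M(4/3) = 85/72 kN·m

Load 1 — point force P=10 kN at a=1 m (b=L-a=3):
  M_1 = Pa²(a+3b)(L-x)/L³ - Pa²b/L²  [x>a] = 10·1²·(1+3·3)·(4-(4/3))/4³ - 10·1²·3/4² = 55/24 kN·m
Load 2 — uniform load w=-7 kN/m over full span:
  M_2 = wLx/2 - wL²/12 - wx²/2 = (-7)·4·(4/3)/2 - (-7)·4²/12 - (-7)·(4/3)²/2 = -28/9 kN·m
Load 3 — applied couple M₀=18 kN·m at a=8/3 m (b=L-a=4/3):
  M_3 = R_Ax - M_A  [x≤a] with R_A=6, M_A=6 = 6·(4/3) - 6 = 2 kN·m
Superposition: M = Σ M_i = 85/72 kN·m ≈ 1.180556 kN·m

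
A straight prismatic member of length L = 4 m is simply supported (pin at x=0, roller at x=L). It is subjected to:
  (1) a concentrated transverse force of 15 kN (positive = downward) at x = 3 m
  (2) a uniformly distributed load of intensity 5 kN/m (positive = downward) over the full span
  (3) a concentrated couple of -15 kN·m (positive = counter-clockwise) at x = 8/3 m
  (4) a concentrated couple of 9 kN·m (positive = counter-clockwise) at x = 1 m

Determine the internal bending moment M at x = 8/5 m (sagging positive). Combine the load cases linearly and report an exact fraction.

Load 1 — point force P=15 kN at a=3 m (b=L-a=1):
  M_1 = Pbx/L  [x≤a] = 15·1·(8/5)/4 = 6 kN·m
Load 2 — uniform load w=5 kN/m over full span:
  M_2 = wx(L-x)/2 = 5·(8/5)·(4-(8/5))/2 = 48/5 kN·m
Load 3 — applied couple M₀=-15 kN·m at a=8/3 m (b=L-a=4/3):
  M_3 = M₀x/L  [x≤a] = (-15)·(8/5)/4 = -6 kN·m
Load 4 — applied couple M₀=9 kN·m at a=1 m (b=L-a=3):
  M_4 = M₀x/L - M₀  [x>a] = 9·(8/5)/4 - 9 = -27/5 kN·m
Superposition: M = Σ M_i = 21/5 kN·m ≈ 4.200000 kN·m

M(8/5) = 21/5 kN·m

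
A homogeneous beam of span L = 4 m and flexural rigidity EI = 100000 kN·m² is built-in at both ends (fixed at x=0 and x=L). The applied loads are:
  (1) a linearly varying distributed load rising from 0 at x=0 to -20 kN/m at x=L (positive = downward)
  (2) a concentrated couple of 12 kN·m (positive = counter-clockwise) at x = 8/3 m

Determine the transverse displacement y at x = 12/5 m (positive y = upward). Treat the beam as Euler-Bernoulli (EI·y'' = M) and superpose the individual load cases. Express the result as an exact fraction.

Load 1 — triangular load w₀=-20 kN/m (0→w₀ over full span):
  y_1 = -w₀x²(L-x)²(x+2L)/(120LEI) = -(-20)·(12/5)²·(4-(12/5))²·((12/5)+2·4)/(120·4·100000) = 624/9765625 m
Load 2 — applied couple M₀=12 kN·m at a=8/3 m (b=L-a=4/3):
  y_2 = (R_Ax³/6 - M_Ax²/2)/EI  [x≤a] with R_A=4, M_A=4 = (4·(12/5)³/6 - 4·(12/5)²/2)/100000 = -9/390625 m
Superposition: y = Σ y_i = 399/9765625 m ≈ 0.000041 m

y(12/5) = 399/9765625 m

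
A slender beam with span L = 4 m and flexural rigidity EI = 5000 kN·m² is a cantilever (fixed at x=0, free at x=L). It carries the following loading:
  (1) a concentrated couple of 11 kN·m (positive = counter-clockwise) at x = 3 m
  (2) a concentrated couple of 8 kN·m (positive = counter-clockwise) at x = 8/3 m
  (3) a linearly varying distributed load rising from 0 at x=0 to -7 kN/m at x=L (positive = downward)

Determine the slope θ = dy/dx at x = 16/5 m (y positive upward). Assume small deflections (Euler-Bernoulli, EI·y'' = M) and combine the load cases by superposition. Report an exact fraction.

θ(16/5) = 205811/9375000 rad

Load 1 — applied couple M₀=11 kN·m at a=3 m (b=L-a=1):
  θ_1 = M₀a/EI  [x>a] = 11·3/5000 = 33/5000 rad
Load 2 — applied couple M₀=8 kN·m at a=8/3 m (b=L-a=4/3):
  θ_2 = M₀a/EI  [x>a] = 8·(8/3)/5000 = 8/1875 rad
Load 3 — triangular load w₀=-7 kN/m (0→w₀ over full span):
  θ_3 = (w₀Lx²/4-w₀L²x/3-w₀x⁴/(24L))/EI = ((-7)·4·(16/5)²/4-(-7)·4²·(16/5)/3-(-7)·(16/5)⁴/(24·4))/5000 = 12992/1171875 rad
Superposition: θ = Σ θ_i = 205811/9375000 rad ≈ 0.021953 rad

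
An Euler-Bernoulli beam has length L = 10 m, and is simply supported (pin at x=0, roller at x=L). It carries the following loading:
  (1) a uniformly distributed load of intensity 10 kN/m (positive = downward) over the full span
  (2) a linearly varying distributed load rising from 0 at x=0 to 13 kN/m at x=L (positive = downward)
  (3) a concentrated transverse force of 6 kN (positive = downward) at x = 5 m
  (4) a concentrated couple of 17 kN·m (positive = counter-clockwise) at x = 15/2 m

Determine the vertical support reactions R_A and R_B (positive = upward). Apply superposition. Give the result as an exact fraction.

Load 1 — uniform load w=10 kN/m over full span:
  R_A = wL/2 = 10·10/2 = 50 kN
  R_B = wL/2 = 10·10/2 = 50 kN
Load 2 — triangular load w₀=13 kN/m (0→w₀ over full span):
  R_A = w₀L/6 = 13·10/6 = 65/3 kN
  R_B = w₀L/3 = 13·10/3 = 130/3 kN
Load 3 — point force P=6 kN at a=5 m (b=L-a=5):
  R_A = Pb/L = 6·5/10 = 3 kN
  R_B = Pa/L = 6·5/10 = 3 kN
Load 4 — applied couple M₀=17 kN·m at a=15/2 m (b=L-a=5/2):
  R_A = M₀/L = 17/10 kN
  R_B = -M₀/L = -17/10 kN
Superposition: R_A = 2291/30 kN, R_B = 2839/30 kN

R_A = 2291/30 kN, R_B = 2839/30 kN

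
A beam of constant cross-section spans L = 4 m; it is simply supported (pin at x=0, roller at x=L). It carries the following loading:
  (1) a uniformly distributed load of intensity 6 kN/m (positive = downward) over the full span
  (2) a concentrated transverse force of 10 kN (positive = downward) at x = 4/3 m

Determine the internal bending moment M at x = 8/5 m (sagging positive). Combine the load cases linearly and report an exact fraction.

Load 1 — uniform load w=6 kN/m over full span:
  M_1 = wx(L-x)/2 = 6·(8/5)·(4-(8/5))/2 = 288/25 kN·m
Load 2 — point force P=10 kN at a=4/3 m (b=L-a=8/3):
  M_2 = Pa(L-x)/L  [x>a] = 10·(4/3)·(4-(8/5))/4 = 8 kN·m
Superposition: M = Σ M_i = 488/25 kN·m ≈ 19.520000 kN·m

M(8/5) = 488/25 kN·m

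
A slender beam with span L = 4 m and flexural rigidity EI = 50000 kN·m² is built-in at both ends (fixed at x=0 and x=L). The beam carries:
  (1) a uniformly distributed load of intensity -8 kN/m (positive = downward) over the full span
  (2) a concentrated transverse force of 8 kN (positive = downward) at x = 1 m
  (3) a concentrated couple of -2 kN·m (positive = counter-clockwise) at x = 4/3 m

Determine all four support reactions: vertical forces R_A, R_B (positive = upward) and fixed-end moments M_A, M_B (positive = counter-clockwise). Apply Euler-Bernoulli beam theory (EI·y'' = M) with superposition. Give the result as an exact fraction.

Load 1 — uniform load w=-8 kN/m over full span:
  R_A = wL/2 = (-8)·4/2 = -16 kN
  M_A = wL²/12 = (-8)·4²/12 = -32/3 kN·m
  R_B = wL/2 = (-8)·4/2 = -16 kN
  M_B = -wL²/12 = -(-8)·4²/12 = 32/3 kN·m
Load 2 — point force P=8 kN at a=1 m (b=L-a=3):
  R_A = Pb²(3a+b)/L³ = 8·3²·(3·1+3)/4³ = 27/4 kN
  M_A = Pab²/L² = 8·1·3²/4² = 9/2 kN·m
  R_B = Pa²(a+3b)/L³ = 8·1²·(1+3·3)/4³ = 5/4 kN
  M_B = -Pa²b/L² = -8·1²·3/4² = -3/2 kN·m
Load 3 — applied couple M₀=-2 kN·m at a=4/3 m (b=L-a=8/3):
  R_A = 6M₀ab/L³ = 6·(-2)·(4/3)·(8/3)/4³ = -2/3 kN
  M_A = M₀b(2a-b)/L² = (-2)·(8/3)·(2·(4/3)-(8/3))/4² = 0 kN·m
  R_B = -6M₀ab/L³ = -6·(-2)·(4/3)·(8/3)/4³ = 2/3 kN
  M_B = M₀a(2b-a)/L² = (-2)·(4/3)·(2·(8/3)-(4/3))/4² = -2/3 kN·m
Superposition: R_A = -119/12 kN, M_A = -37/6 kN·m, R_B = -169/12 kN, M_B = 17/2 kN·m

R_A = -119/12 kN, M_A = -37/6 kN·m, R_B = -169/12 kN, M_B = 17/2 kN·m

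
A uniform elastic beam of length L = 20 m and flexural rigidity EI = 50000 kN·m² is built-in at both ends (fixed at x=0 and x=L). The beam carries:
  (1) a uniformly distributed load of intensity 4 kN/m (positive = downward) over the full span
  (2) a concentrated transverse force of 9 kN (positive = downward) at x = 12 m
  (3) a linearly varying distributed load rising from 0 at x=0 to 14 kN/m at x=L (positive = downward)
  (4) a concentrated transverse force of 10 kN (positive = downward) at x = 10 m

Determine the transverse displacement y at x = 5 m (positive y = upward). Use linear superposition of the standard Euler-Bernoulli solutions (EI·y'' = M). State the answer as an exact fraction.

Load 1 — uniform load w=4 kN/m over full span:
  y_1 = -wx²(L-x)²/(24EI) = -4·5²·(20-5)²/(24·50000) = -3/160 m
Load 2 — point force P=9 kN at a=12 m (b=L-a=8):
  y_2 = -Pb²x²(3aL-(3a+b)x)/(6L³EI)  [x≤a] = -9·8²·5²·(3·12·20-(3·12+8)·5)/(6·20³·50000) = -3/1000 m
Load 3 — triangular load w₀=14 kN/m (0→w₀ over full span):
  y_3 = -w₀x²(L-x)²(x+2L)/(120LEI) = -14·5²·(20-5)²·(5+2·20)/(120·20·50000) = -189/6400 m
Load 4 — point force P=10 kN at a=10 m (b=L-a=10):
  y_4 = -Pb²x²(3aL-(3a+b)x)/(6L³EI)  [x≤a] = -10·10²·5²·(3·10·20-(3·10+10)·5)/(6·20³·50000) = -1/240 m
Superposition: y = Σ y_i = -5323/96000 m ≈ -0.055448 m

y(5) = -5323/96000 m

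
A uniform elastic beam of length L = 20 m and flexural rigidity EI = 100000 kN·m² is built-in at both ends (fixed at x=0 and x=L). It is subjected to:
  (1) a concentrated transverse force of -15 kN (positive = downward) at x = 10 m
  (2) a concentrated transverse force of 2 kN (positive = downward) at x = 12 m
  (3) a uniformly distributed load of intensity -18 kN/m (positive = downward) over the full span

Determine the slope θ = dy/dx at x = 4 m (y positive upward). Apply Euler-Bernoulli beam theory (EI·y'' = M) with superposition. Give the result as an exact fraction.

Load 1 — point force P=-15 kN at a=10 m (b=L-a=10):
  θ_1 = -Pb²x(2aL-(3a+b)x)/(2L³EI)  [x≤a] = -(-15)·10²·4·(2·10·20-(3·10+10)·4)/(2·20³·100000) = 9/10000 rad
Load 2 — point force P=2 kN at a=12 m (b=L-a=8):
  θ_2 = -Pb²x(2aL-(3a+b)x)/(2L³EI)  [x≤a] = -2·8²·4·(2·12·20-(3·12+8)·4)/(2·20³·100000) = -38/390625 rad
Load 3 — uniform load w=-18 kN/m over full span:
  θ_3 = -wx(L-x)(L-2x)/(12EI) = -(-18)·4·(20-4)·(20-2·4)/(12·100000) = 36/3125 rad
Superposition: θ = Σ θ_i = 77017/6250000 rad ≈ 0.012323 rad

θ(4) = 77017/6250000 rad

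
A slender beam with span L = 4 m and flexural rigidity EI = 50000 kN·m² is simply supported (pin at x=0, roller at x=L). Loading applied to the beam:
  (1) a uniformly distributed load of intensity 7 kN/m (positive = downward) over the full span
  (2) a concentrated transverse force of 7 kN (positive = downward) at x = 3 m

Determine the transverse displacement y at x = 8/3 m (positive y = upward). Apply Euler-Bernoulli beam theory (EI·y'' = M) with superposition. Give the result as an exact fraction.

y(8/3) = -6419/12150000 m

Load 1 — uniform load w=7 kN/m over full span:
  y_1 = -wx(L³-2Lx²+x³)/(24EI) = -7·(8/3)·(4³-2·4·(8/3)²+(8/3)³)/(24·50000) = -308/759375 m
Load 2 — point force P=7 kN at a=3 m (b=L-a=1):
  y_2 = -Pbx(L²-b²-x²)/(6LEI)  [x≤a] = -7·1·(8/3)·(4²-1²-(8/3)²)/(6·4·50000) = -497/4050000 m
Superposition: y = Σ y_i = -6419/12150000 m ≈ -0.000528 m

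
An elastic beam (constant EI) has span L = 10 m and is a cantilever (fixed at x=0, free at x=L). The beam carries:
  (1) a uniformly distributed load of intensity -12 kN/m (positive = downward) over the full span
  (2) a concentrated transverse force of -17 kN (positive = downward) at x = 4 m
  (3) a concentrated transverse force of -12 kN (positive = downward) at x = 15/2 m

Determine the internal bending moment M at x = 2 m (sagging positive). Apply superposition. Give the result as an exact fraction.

Load 1 — uniform load w=-12 kN/m over full span:
  M_1 = -w(L-x)²/2 = -(-12)·(10-2)²/2 = 384 kN·m
Load 2 — point force P=-17 kN at a=4 m (b=L-a=6):
  M_2 = -P(a-x)  [x≤a] = -(-17)·(4-2) = 34 kN·m
Load 3 — point force P=-12 kN at a=15/2 m (b=L-a=5/2):
  M_3 = -P(a-x)  [x≤a] = -(-12)·((15/2)-2) = 66 kN·m
Superposition: M = Σ M_i = 484 kN·m ≈ 484.000000 kN·m

M(2) = 484 kN·m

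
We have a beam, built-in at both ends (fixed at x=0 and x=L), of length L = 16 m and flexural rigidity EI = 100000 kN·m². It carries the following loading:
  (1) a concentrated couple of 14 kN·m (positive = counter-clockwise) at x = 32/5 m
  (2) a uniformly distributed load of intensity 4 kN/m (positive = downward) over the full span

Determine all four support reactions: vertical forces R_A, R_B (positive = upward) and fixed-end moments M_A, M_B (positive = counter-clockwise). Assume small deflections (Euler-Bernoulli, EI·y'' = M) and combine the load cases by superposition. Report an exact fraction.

R_A = 1663/50 kN, M_A = 6526/75 kN·m, R_B = 1537/50 kN, M_B = -6064/75 kN·m

Load 1 — applied couple M₀=14 kN·m at a=32/5 m (b=L-a=48/5):
  R_A = 6M₀ab/L³ = 6·14·(32/5)·(48/5)/16³ = 63/50 kN
  M_A = M₀b(2a-b)/L² = 14·(48/5)·(2·(32/5)-(48/5))/16² = 42/25 kN·m
  R_B = -6M₀ab/L³ = -6·14·(32/5)·(48/5)/16³ = -63/50 kN
  M_B = M₀a(2b-a)/L² = 14·(32/5)·(2·(48/5)-(32/5))/16² = 112/25 kN·m
Load 2 — uniform load w=4 kN/m over full span:
  R_A = wL/2 = 4·16/2 = 32 kN
  M_A = wL²/12 = 4·16²/12 = 256/3 kN·m
  R_B = wL/2 = 4·16/2 = 32 kN
  M_B = -wL²/12 = -4·16²/12 = -256/3 kN·m
Superposition: R_A = 1663/50 kN, M_A = 6526/75 kN·m, R_B = 1537/50 kN, M_B = -6064/75 kN·m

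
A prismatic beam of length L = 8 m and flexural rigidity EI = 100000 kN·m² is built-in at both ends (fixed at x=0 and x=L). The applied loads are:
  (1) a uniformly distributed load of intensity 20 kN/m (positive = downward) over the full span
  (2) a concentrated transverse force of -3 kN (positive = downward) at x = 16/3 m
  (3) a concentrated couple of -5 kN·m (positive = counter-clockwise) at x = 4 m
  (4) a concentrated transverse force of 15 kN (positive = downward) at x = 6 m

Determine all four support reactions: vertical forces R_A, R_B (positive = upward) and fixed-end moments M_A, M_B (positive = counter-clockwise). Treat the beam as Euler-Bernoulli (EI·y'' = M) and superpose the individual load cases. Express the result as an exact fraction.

R_A = 23221/288 kN, M_A = 7867/72 kN·m, R_B = 26315/288 kN, M_B = -8729/72 kN·m

Load 1 — uniform load w=20 kN/m over full span:
  R_A = wL/2 = 20·8/2 = 80 kN
  M_A = wL²/12 = 20·8²/12 = 320/3 kN·m
  R_B = wL/2 = 20·8/2 = 80 kN
  M_B = -wL²/12 = -20·8²/12 = -320/3 kN·m
Load 2 — point force P=-3 kN at a=16/3 m (b=L-a=8/3):
  R_A = Pb²(3a+b)/L³ = (-3)·(8/3)²·(3·(16/3)+(8/3))/8³ = -7/9 kN
  M_A = Pab²/L² = (-3)·(16/3)·(8/3)²/8² = -16/9 kN·m
  R_B = Pa²(a+3b)/L³ = (-3)·(16/3)²·((16/3)+3·(8/3))/8³ = -20/9 kN
  M_B = -Pa²b/L² = -(-3)·(16/3)²·(8/3)/8² = 32/9 kN·m
Load 3 — applied couple M₀=-5 kN·m at a=4 m (b=L-a=4):
  R_A = 6M₀ab/L³ = 6·(-5)·4·4/8³ = -15/16 kN
  M_A = M₀b(2a-b)/L² = (-5)·4·(2·4-4)/8² = -5/4 kN·m
  R_B = -6M₀ab/L³ = -6·(-5)·4·4/8³ = 15/16 kN
  M_B = M₀a(2b-a)/L² = (-5)·4·(2·4-4)/8² = -5/4 kN·m
Load 4 — point force P=15 kN at a=6 m (b=L-a=2):
  R_A = Pb²(3a+b)/L³ = 15·2²·(3·6+2)/8³ = 75/32 kN
  M_A = Pab²/L² = 15·6·2²/8² = 45/8 kN·m
  R_B = Pa²(a+3b)/L³ = 15·6²·(6+3·2)/8³ = 405/32 kN
  M_B = -Pa²b/L² = -15·6²·2/8² = -135/8 kN·m
Superposition: R_A = 23221/288 kN, M_A = 7867/72 kN·m, R_B = 26315/288 kN, M_B = -8729/72 kN·m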